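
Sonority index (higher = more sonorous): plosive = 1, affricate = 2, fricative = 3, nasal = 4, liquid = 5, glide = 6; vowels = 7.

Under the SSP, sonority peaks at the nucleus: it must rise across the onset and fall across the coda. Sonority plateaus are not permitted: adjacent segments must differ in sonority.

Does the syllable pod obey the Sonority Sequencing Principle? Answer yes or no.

yes

Onset: /p/ is a plosive (sonority 1); then the nucleus /o/ (sonority 7).
Onset profile 1-7 — rises to the nucleus.
Coda: /d/ is a plosive (sonority 1).
Coda profile 7-1 — falls from the nucleus.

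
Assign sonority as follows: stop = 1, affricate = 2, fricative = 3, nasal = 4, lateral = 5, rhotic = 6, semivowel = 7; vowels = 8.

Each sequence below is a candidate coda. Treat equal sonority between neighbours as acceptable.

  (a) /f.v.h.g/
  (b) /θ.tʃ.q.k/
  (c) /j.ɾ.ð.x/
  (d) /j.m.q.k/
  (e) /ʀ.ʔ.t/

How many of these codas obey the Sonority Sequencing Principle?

(a) 3-3-3-1 → obeys
(b) 3-2-1-1 → obeys
(c) 7-6-3-3 → obeys
(d) 7-4-1-1 → obeys
(e) 6-1-1 → obeys

5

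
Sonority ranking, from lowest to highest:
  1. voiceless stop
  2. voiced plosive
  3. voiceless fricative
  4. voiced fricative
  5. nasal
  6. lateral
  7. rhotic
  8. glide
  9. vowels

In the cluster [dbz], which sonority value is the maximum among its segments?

4

/d/ — voiced plosive, sonority 2.
/b/ — voiced plosive, sonority 2.
/z/ — voiced fricative, sonority 4.
The maximum is 4.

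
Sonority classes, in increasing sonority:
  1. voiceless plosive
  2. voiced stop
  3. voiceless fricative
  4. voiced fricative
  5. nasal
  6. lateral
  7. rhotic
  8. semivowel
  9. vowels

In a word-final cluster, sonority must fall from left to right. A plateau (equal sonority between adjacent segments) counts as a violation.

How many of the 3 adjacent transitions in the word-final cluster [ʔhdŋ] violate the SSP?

/ʔ/: voiceless plosive = 1.
/h/: voiceless fricative = 3.
/d/: voiced stop = 2.
/ŋ/: nasal = 5.
/ʔ/→/h/: 1→3 (does not fall) — violation.
/h/→/d/: 3→2 (falls) — ok.
/d/→/ŋ/: 2→5 (does not fall) — violation.

2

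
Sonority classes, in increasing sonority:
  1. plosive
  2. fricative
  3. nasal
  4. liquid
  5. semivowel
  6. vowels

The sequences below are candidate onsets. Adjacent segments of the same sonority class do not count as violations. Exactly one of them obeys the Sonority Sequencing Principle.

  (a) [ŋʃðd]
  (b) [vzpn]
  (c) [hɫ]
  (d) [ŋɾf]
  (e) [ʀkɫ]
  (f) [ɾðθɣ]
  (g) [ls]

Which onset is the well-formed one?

(a) sonority 3-2-2-1: ill-formed.
(b) sonority 2-2-1-3: ill-formed.
(c) sonority 2-4: well-formed.
(d) sonority 3-4-2: ill-formed.
(e) sonority 4-1-4: ill-formed.
(f) sonority 4-2-2-2: ill-formed.
(g) sonority 4-2: ill-formed.

c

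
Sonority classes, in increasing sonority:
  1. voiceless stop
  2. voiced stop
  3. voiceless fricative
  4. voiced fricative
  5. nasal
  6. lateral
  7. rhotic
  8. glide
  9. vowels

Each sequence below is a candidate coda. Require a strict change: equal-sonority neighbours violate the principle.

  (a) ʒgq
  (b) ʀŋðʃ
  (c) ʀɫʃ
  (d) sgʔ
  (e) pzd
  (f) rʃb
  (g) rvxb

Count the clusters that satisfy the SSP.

(a) 4-2-1 → obeys
(b) 7-5-4-3 → obeys
(c) 7-6-3 → obeys
(d) 3-2-1 → obeys
(e) 1-4-2 → violates
(f) 7-3-2 → obeys
(g) 7-4-3-2 → obeys

6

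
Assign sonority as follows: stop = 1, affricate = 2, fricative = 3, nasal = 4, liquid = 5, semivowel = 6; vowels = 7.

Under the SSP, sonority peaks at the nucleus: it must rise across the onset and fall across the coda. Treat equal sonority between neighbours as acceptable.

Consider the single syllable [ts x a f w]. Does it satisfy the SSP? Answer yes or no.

no

Onset: /ts/ is an affricate (sonority 2), /x/ is a fricative (sonority 3); then the nucleus /a/ (sonority 7).
Onset profile 2-3-7 — rises to the nucleus.
Coda: /f/ is a fricative (sonority 3), /w/ is a semivowel (sonority 6).
Coda profile 7-3-6 — does not fall throughout.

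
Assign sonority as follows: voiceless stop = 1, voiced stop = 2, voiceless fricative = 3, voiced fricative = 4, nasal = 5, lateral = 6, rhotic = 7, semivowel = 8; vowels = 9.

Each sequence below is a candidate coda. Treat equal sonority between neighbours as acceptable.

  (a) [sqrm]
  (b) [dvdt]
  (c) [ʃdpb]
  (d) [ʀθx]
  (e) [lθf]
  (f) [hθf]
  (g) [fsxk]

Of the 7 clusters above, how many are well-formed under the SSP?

(a) 3-1-7-5 → violates
(b) 2-4-2-1 → violates
(c) 3-2-1-2 → violates
(d) 7-3-3 → obeys
(e) 6-3-3 → obeys
(f) 3-3-3 → obeys
(g) 3-3-3-1 → obeys

4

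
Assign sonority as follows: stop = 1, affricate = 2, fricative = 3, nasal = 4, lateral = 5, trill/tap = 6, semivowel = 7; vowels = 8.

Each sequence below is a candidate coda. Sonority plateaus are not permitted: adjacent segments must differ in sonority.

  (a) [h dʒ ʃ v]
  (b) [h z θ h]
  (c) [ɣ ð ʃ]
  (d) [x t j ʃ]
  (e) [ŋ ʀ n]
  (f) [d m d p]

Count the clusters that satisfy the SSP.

(a) 3-2-3-3 → violates
(b) 3-3-3-3 → violates
(c) 3-3-3 → violates
(d) 3-1-7-3 → violates
(e) 4-6-4 → violates
(f) 1-4-1-1 → violates

0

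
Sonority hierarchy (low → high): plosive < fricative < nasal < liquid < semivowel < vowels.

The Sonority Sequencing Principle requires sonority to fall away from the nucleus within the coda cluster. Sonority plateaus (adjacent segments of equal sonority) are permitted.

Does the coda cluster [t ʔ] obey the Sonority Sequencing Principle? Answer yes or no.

yes

/t/ — plosive, sonority 1.
/ʔ/ — plosive, sonority 1.
The profile 1-1 is non-increasing (plateaus allowed), so the coda cluster satisfies the SSP.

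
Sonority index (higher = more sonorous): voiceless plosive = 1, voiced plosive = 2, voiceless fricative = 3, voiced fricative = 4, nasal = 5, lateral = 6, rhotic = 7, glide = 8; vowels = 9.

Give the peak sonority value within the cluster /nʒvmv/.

5

/n/: nasal = 5.
/ʒ/: voiced fricative = 4.
/v/: voiced fricative = 4.
/m/: nasal = 5.
/v/: voiced fricative = 4.
The maximum is 5.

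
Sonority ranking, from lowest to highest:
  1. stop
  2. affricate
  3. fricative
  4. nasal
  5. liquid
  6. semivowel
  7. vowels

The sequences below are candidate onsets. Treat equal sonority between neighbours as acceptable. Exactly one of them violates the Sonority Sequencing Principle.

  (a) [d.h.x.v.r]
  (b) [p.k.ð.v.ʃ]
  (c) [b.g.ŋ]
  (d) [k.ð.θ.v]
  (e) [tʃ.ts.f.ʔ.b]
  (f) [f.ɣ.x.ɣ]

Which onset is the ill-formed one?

(a) sonority 1-3-3-3-5: well-formed.
(b) sonority 1-1-3-3-3: well-formed.
(c) sonority 1-1-4: well-formed.
(d) sonority 1-3-3-3: well-formed.
(e) sonority 2-2-3-1-1: ill-formed.
(f) sonority 3-3-3-3: well-formed.

e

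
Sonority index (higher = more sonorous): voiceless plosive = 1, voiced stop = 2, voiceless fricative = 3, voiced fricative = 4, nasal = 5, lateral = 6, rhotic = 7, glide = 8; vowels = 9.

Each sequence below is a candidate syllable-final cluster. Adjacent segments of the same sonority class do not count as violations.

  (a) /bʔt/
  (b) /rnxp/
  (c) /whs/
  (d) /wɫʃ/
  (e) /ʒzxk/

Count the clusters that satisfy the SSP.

5

(a) /bʔt/: profile 2-1-1 — obeys.
(b) /rnxp/: profile 7-5-3-1 — obeys.
(c) /whs/: profile 8-3-3 — obeys.
(d) /wɫʃ/: profile 8-6-3 — obeys.
(e) /ʒzxk/: profile 4-4-3-1 — obeys.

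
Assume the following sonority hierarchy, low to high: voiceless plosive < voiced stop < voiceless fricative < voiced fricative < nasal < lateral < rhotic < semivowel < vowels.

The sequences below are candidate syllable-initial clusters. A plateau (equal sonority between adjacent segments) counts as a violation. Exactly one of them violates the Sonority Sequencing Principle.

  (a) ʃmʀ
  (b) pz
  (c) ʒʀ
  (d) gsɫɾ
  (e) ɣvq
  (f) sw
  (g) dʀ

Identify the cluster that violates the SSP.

(a) sonority 3-5-7: well-formed.
(b) sonority 1-4: well-formed.
(c) sonority 4-7: well-formed.
(d) sonority 2-3-6-7: well-formed.
(e) sonority 4-4-1: ill-formed.
(f) sonority 3-8: well-formed.
(g) sonority 2-7: well-formed.

e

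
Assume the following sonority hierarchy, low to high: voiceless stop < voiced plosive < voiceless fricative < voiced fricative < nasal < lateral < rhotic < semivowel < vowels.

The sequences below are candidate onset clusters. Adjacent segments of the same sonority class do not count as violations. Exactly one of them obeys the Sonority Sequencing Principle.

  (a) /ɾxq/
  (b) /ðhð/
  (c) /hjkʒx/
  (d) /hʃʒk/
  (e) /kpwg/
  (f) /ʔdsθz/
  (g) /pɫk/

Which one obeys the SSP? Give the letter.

f

(a) sonority 7-3-1: ill-formed.
(b) sonority 4-3-4: ill-formed.
(c) sonority 3-8-1-4-3: ill-formed.
(d) sonority 3-3-4-1: ill-formed.
(e) sonority 1-1-8-2: ill-formed.
(f) sonority 1-2-3-3-4: well-formed.
(g) sonority 1-6-1: ill-formed.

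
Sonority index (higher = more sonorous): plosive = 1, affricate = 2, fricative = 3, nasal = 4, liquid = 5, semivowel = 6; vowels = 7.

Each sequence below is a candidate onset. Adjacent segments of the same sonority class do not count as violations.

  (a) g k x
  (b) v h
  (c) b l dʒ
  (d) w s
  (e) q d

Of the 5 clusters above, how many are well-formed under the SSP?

3

(a) g k x: profile 1-1-3 — obeys.
(b) v h: profile 3-3 — obeys.
(c) b l dʒ: profile 1-5-2 — violates.
(d) w s: profile 6-3 — violates.
(e) q d: profile 1-1 — obeys.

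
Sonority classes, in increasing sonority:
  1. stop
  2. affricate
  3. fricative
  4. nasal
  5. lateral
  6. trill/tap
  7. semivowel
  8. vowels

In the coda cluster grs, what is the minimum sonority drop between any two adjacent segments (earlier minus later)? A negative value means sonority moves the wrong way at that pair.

/g/ — stop, sonority 1.
/r/ — trill/tap, sonority 6.
/s/ — fricative, sonority 3.
/g/→/r/: change -5.
/r/→/s/: change +3.
Minimum = -5.

-5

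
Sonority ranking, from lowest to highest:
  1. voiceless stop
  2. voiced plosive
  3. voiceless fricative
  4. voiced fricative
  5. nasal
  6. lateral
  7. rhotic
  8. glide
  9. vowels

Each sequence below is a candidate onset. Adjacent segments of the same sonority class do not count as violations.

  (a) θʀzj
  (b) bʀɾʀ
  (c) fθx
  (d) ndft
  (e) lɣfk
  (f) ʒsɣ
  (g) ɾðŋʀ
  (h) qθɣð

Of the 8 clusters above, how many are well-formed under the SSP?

3

(a) 3-7-4-8 → violates
(b) 2-7-7-7 → obeys
(c) 3-3-3 → obeys
(d) 5-2-3-1 → violates
(e) 6-4-3-1 → violates
(f) 4-3-4 → violates
(g) 7-4-5-7 → violates
(h) 1-3-4-4 → obeys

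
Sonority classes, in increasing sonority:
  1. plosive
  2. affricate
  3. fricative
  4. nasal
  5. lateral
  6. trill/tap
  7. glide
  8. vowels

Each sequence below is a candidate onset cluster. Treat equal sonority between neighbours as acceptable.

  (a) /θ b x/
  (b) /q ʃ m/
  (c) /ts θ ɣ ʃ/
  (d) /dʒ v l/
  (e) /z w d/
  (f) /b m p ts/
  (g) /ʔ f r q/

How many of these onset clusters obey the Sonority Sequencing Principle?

(a) sonority 3-1-3: ill-formed.
(b) sonority 1-3-4: well-formed.
(c) sonority 2-3-3-3: well-formed.
(d) sonority 2-3-5: well-formed.
(e) sonority 3-7-1: ill-formed.
(f) sonority 1-4-1-2: ill-formed.
(g) sonority 1-3-6-1: ill-formed.

3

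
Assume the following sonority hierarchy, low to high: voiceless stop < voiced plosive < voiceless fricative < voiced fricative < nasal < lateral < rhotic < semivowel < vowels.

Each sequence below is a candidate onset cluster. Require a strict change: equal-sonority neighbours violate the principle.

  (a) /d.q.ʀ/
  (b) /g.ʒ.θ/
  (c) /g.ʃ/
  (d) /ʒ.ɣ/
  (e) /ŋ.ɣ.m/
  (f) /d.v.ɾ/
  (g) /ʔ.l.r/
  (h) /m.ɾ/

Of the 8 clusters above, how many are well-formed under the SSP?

(a) 2-1-7 → violates
(b) 2-4-3 → violates
(c) 2-3 → obeys
(d) 4-4 → violates
(e) 5-4-5 → violates
(f) 2-4-7 → obeys
(g) 1-6-7 → obeys
(h) 5-7 → obeys

4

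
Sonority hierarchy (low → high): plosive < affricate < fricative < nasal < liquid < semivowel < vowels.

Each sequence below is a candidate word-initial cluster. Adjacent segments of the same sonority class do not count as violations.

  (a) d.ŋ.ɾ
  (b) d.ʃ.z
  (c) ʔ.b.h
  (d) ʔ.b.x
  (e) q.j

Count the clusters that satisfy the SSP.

(a) sonority 1-4-5: well-formed.
(b) sonority 1-3-3: well-formed.
(c) sonority 1-1-3: well-formed.
(d) sonority 1-1-3: well-formed.
(e) sonority 1-6: well-formed.

5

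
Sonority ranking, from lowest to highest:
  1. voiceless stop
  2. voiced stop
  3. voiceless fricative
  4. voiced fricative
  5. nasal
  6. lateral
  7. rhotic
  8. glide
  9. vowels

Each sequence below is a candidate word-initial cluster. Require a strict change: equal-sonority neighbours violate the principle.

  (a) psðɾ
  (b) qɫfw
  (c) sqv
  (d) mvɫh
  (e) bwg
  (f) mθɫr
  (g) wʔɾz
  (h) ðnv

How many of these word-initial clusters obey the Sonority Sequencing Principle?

1

(a) sonority 1-3-4-7: well-formed.
(b) sonority 1-6-3-8: ill-formed.
(c) sonority 3-1-4: ill-formed.
(d) sonority 5-4-6-3: ill-formed.
(e) sonority 2-8-2: ill-formed.
(f) sonority 5-3-6-7: ill-formed.
(g) sonority 8-1-7-4: ill-formed.
(h) sonority 4-5-4: ill-formed.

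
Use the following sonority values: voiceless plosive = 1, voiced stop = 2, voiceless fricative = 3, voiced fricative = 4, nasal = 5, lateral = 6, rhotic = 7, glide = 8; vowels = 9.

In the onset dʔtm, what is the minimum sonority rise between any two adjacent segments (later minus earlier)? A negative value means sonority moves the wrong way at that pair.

-1

/d/: voiced stop = 2.
/ʔ/: voiceless plosive = 1.
/t/: voiceless plosive = 1.
/m/: nasal = 5.
/d/→/ʔ/: change -1.
/ʔ/→/t/: change +0.
/t/→/m/: change +4.
Minimum = -1.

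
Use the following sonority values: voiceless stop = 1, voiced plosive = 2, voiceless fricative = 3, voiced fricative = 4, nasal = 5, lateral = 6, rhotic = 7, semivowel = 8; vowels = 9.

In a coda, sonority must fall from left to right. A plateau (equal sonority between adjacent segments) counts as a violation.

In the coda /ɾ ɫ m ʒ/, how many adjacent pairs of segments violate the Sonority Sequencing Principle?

0

/ɾ/ is a rhotic (sonority 7).
/ɫ/ is a lateral (sonority 6).
/m/ is a nasal (sonority 5).
/ʒ/ is a voiced fricative (sonority 4).
/ɾ/→/ɫ/: 7→6 (falls) — ok.
/ɫ/→/m/: 6→5 (falls) — ok.
/m/→/ʒ/: 5→4 (falls) — ok.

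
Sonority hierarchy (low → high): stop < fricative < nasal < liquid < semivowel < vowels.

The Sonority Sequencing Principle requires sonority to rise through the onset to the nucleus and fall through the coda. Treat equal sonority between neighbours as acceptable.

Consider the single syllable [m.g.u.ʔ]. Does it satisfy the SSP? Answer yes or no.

Onset: /m/ is a nasal (sonority 3), /g/ is a stop (sonority 1); then the nucleus /u/ (sonority 6).
Onset profile 3-1-6 — does not rise throughout.
Coda: /ʔ/ is a stop (sonority 1).
Coda profile 6-1 — falls from the nucleus.

no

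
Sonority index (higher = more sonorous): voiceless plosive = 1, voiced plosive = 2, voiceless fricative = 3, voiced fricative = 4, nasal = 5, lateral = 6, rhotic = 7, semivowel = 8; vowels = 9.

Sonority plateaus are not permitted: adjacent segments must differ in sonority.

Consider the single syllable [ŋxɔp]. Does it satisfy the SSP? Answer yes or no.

no

Onset: /ŋ/ is a nasal (sonority 5), /x/ is a voiceless fricative (sonority 3); then the nucleus /ɔ/ (sonority 9).
Onset profile 5-3-9 — does not strictly rise throughout.
Coda: /p/ is a voiceless plosive (sonority 1).
Coda profile 9-1 — falls from the nucleus.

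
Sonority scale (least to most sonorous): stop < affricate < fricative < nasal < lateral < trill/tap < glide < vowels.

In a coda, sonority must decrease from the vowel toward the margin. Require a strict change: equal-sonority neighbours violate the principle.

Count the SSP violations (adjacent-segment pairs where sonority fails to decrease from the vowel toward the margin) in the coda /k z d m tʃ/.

/k/ is a stop (sonority 1).
/z/ is a fricative (sonority 3).
/d/ is a stop (sonority 1).
/m/ is a nasal (sonority 4).
/tʃ/ is an affricate (sonority 2).
/k/→/z/: 1→3 (does not fall) — violation.
/z/→/d/: 3→1 (falls) — ok.
/d/→/m/: 1→4 (does not fall) — violation.
/m/→/tʃ/: 4→2 (falls) — ok.

2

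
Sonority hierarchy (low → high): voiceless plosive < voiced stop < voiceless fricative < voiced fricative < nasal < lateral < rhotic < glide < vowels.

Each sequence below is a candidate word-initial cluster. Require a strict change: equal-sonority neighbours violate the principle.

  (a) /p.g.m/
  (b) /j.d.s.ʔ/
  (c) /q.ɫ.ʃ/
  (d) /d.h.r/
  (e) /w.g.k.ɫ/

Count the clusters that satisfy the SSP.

2

(a) 1-2-5 → obeys
(b) 8-2-3-1 → violates
(c) 1-6-3 → violates
(d) 2-3-7 → obeys
(e) 8-2-1-6 → violates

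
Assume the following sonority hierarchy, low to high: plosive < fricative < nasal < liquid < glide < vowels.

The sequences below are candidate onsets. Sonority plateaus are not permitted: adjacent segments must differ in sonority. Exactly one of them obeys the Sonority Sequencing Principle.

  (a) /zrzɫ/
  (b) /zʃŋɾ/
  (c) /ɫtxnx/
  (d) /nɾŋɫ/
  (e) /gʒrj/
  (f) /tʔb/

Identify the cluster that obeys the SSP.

(a) 2-4-2-4 → violates
(b) 2-2-3-4 → violates
(c) 4-1-2-3-2 → violates
(d) 3-4-3-4 → violates
(e) 1-2-4-5 → obeys
(f) 1-1-1 → violates

e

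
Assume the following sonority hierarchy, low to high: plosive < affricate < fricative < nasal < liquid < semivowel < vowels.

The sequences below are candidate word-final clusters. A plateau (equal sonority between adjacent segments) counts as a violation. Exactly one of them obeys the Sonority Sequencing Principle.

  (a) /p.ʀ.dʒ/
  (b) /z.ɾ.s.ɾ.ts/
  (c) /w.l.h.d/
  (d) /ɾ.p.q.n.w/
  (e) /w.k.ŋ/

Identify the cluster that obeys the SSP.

c

(a) 1-5-2 → violates
(b) 3-5-3-5-2 → violates
(c) 6-5-3-1 → obeys
(d) 5-1-1-4-6 → violates
(e) 6-1-4 → violates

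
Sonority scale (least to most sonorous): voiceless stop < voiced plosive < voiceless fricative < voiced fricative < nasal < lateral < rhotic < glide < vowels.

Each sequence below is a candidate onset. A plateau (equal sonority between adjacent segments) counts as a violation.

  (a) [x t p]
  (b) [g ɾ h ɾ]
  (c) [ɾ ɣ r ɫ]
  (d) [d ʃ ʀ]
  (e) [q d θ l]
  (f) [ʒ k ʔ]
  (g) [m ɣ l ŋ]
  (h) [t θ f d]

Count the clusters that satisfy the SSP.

(a) 3-1-1 → violates
(b) 2-7-3-7 → violates
(c) 7-4-7-6 → violates
(d) 2-3-7 → obeys
(e) 1-2-3-6 → obeys
(f) 4-1-1 → violates
(g) 5-4-6-5 → violates
(h) 1-3-3-2 → violates

2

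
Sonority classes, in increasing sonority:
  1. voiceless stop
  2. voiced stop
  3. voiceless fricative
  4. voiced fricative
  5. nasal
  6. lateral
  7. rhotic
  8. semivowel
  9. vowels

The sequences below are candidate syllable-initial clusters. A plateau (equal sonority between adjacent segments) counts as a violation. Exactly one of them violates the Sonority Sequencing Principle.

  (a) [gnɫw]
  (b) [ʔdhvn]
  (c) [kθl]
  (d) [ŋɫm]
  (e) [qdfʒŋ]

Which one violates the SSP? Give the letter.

(a) [gnɫw]: profile 2-5-6-8 — obeys.
(b) [ʔdhvn]: profile 1-2-3-4-5 — obeys.
(c) [kθl]: profile 1-3-6 — obeys.
(d) [ŋɫm]: profile 5-6-5 — violates.
(e) [qdfʒŋ]: profile 1-2-3-4-5 — obeys.

d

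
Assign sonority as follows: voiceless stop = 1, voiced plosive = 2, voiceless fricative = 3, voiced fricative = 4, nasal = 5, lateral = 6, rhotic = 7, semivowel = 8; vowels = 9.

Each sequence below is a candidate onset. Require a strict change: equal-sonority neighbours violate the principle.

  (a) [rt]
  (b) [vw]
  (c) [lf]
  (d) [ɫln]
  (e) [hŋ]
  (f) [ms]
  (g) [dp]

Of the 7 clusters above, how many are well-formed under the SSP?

(a) [rt]: profile 7-1 — violates.
(b) [vw]: profile 4-8 — obeys.
(c) [lf]: profile 6-3 — violates.
(d) [ɫln]: profile 6-6-5 — violates.
(e) [hŋ]: profile 3-5 — obeys.
(f) [ms]: profile 5-3 — violates.
(g) [dp]: profile 2-1 — violates.

2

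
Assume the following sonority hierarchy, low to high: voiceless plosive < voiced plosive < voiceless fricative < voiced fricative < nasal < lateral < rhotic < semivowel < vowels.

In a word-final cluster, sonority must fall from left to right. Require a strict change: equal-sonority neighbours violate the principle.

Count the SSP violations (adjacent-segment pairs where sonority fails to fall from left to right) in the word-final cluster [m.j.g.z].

2

/m/ is a nasal (sonority 5).
/j/ is a semivowel (sonority 8).
/g/ is a voiced plosive (sonority 2).
/z/ is a voiced fricative (sonority 4).
/m/→/j/: 5→8 (does not fall) — violation.
/j/→/g/: 8→2 (falls) — ok.
/g/→/z/: 2→4 (does not fall) — violation.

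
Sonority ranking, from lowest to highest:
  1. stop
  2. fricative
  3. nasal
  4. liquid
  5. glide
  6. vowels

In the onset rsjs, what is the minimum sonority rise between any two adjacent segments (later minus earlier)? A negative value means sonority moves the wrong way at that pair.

-3

/r/: liquid = 4.
/s/: fricative = 2.
/j/: glide = 5.
/s/: fricative = 2.
/r/→/s/: change -2.
/s/→/j/: change +3.
/j/→/s/: change -3.
Minimum = -3.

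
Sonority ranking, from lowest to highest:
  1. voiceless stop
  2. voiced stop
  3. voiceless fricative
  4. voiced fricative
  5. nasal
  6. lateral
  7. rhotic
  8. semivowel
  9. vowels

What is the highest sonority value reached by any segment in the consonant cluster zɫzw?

/z/: voiced fricative = 4.
/ɫ/: lateral = 6.
/z/: voiced fricative = 4.
/w/: semivowel = 8.
The maximum is 8.

8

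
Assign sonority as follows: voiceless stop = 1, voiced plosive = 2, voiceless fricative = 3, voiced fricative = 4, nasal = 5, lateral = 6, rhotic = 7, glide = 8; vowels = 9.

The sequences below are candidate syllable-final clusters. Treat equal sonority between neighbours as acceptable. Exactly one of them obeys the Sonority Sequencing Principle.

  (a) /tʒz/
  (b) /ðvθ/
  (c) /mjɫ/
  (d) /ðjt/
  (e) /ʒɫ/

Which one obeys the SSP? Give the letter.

(a) /tʒz/: profile 1-4-4 — violates.
(b) /ðvθ/: profile 4-4-3 — obeys.
(c) /mjɫ/: profile 5-8-6 — violates.
(d) /ðjt/: profile 4-8-1 — violates.
(e) /ʒɫ/: profile 4-6 — violates.

b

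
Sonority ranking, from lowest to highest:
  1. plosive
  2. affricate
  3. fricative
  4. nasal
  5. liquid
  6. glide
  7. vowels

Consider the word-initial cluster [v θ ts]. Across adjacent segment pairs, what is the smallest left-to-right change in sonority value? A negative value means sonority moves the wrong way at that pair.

-1

/v/ — fricative, sonority 3.
/θ/ — fricative, sonority 3.
/ts/ — affricate, sonority 2.
/v/→/θ/: change +0.
/θ/→/ts/: change -1.
Minimum = -1.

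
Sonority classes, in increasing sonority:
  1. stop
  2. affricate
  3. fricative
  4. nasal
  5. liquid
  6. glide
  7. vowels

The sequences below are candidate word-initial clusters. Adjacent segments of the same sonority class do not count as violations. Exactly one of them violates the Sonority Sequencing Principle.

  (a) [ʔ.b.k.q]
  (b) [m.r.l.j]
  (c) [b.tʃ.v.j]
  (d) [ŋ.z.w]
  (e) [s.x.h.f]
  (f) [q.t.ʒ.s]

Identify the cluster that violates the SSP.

(a) 1-1-1-1 → obeys
(b) 4-5-5-6 → obeys
(c) 1-2-3-6 → obeys
(d) 4-3-6 → violates
(e) 3-3-3-3 → obeys
(f) 1-1-3-3 → obeys

d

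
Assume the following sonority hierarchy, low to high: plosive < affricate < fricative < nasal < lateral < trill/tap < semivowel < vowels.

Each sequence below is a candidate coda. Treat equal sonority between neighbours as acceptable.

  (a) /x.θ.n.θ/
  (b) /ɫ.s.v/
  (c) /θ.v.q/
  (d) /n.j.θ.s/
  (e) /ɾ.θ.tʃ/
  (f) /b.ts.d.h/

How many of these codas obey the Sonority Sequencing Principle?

3

(a) 3-3-4-3 → violates
(b) 5-3-3 → obeys
(c) 3-3-1 → obeys
(d) 4-7-3-3 → violates
(e) 6-3-2 → obeys
(f) 1-2-1-3 → violates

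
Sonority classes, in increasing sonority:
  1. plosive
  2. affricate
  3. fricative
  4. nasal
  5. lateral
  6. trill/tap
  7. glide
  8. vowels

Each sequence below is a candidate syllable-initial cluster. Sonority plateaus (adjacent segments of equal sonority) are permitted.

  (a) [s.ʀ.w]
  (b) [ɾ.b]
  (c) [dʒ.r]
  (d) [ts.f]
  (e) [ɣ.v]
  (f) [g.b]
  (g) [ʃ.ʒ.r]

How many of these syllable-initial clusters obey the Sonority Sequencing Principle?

6

(a) [s.ʀ.w]: profile 3-6-7 — obeys.
(b) [ɾ.b]: profile 6-1 — violates.
(c) [dʒ.r]: profile 2-6 — obeys.
(d) [ts.f]: profile 2-3 — obeys.
(e) [ɣ.v]: profile 3-3 — obeys.
(f) [g.b]: profile 1-1 — obeys.
(g) [ʃ.ʒ.r]: profile 3-3-6 — obeys.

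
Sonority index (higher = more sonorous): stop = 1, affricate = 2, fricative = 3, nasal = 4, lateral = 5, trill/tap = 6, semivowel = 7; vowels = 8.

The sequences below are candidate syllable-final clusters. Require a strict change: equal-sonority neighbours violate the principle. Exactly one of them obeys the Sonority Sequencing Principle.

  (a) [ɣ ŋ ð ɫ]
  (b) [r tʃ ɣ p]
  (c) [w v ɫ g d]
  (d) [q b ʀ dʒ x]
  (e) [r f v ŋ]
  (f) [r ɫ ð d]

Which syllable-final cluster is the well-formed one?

(a) sonority 3-4-3-5: ill-formed.
(b) sonority 6-2-3-1: ill-formed.
(c) sonority 7-3-5-1-1: ill-formed.
(d) sonority 1-1-6-2-3: ill-formed.
(e) sonority 6-3-3-4: ill-formed.
(f) sonority 6-5-3-1: well-formed.

f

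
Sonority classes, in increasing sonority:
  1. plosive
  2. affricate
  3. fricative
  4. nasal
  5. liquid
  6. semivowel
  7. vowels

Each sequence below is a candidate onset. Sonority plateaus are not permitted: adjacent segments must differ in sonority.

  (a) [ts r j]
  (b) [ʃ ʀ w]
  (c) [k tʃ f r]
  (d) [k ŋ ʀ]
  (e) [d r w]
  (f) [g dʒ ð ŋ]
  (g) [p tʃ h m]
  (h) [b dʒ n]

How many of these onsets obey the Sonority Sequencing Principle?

(a) sonority 2-5-6: well-formed.
(b) sonority 3-5-6: well-formed.
(c) sonority 1-2-3-5: well-formed.
(d) sonority 1-4-5: well-formed.
(e) sonority 1-5-6: well-formed.
(f) sonority 1-2-3-4: well-formed.
(g) sonority 1-2-3-4: well-formed.
(h) sonority 1-2-4: well-formed.

8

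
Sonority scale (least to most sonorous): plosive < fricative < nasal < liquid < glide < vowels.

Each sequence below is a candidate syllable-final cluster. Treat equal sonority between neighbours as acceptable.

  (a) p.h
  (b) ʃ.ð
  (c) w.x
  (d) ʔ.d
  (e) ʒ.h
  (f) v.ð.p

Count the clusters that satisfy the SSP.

(a) p.h: profile 1-2 — violates.
(b) ʃ.ð: profile 2-2 — obeys.
(c) w.x: profile 5-2 — obeys.
(d) ʔ.d: profile 1-1 — obeys.
(e) ʒ.h: profile 2-2 — obeys.
(f) v.ð.p: profile 2-2-1 — obeys.

5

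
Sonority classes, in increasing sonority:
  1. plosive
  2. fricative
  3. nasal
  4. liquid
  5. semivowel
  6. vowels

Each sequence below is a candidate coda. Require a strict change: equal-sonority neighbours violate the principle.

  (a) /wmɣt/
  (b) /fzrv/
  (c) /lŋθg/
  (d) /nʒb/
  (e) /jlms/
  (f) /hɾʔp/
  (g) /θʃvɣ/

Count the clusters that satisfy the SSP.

(a) /wmɣt/: profile 5-3-2-1 — obeys.
(b) /fzrv/: profile 2-2-4-2 — violates.
(c) /lŋθg/: profile 4-3-2-1 — obeys.
(d) /nʒb/: profile 3-2-1 — obeys.
(e) /jlms/: profile 5-4-3-2 — obeys.
(f) /hɾʔp/: profile 2-4-1-1 — violates.
(g) /θʃvɣ/: profile 2-2-2-2 — violates.

4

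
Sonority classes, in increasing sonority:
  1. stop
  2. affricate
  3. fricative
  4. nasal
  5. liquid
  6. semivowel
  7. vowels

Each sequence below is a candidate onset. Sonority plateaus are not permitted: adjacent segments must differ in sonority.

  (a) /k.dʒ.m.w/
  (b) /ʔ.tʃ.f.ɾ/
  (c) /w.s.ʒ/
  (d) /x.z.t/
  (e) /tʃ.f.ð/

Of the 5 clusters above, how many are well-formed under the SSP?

(a) /k.dʒ.m.w/: profile 1-2-4-6 — obeys.
(b) /ʔ.tʃ.f.ɾ/: profile 1-2-3-5 — obeys.
(c) /w.s.ʒ/: profile 6-3-3 — violates.
(d) /x.z.t/: profile 3-3-1 — violates.
(e) /tʃ.f.ð/: profile 2-3-3 — violates.

2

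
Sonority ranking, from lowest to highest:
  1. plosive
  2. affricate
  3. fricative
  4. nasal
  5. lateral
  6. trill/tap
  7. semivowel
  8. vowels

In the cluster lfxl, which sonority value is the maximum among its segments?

/l/ is a lateral (sonority 5).
/f/ is a fricative (sonority 3).
/x/ is a fricative (sonority 3).
/l/ is a lateral (sonority 5).
The maximum is 5.

5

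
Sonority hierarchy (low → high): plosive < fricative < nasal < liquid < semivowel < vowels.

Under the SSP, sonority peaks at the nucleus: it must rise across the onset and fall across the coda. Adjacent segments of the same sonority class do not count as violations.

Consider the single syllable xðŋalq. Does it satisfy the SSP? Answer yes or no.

Onset: /x/ is a fricative (sonority 2), /ð/ is a fricative (sonority 2), /ŋ/ is a nasal (sonority 3); then the nucleus /a/ (sonority 6).
Onset profile 2-2-3-6 — rises to the nucleus.
Coda: /l/ is a liquid (sonority 4), /q/ is a plosive (sonority 1).
Coda profile 6-4-1 — falls from the nucleus.

yes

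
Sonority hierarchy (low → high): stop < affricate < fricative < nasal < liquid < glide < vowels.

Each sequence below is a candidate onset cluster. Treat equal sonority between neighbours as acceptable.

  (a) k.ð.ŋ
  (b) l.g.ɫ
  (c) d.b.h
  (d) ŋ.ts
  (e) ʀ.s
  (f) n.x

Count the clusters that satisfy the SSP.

(a) 1-3-4 → obeys
(b) 5-1-5 → violates
(c) 1-1-3 → obeys
(d) 4-2 → violates
(e) 5-3 → violates
(f) 4-3 → violates

2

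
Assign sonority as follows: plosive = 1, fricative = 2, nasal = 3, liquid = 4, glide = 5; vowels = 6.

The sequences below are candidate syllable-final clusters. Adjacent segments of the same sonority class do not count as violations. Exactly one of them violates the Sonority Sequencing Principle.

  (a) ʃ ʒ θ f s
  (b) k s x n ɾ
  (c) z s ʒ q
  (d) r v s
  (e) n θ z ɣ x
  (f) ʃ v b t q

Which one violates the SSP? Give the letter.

b

(a) ʃ ʒ θ f s: profile 2-2-2-2-2 — obeys.
(b) k s x n ɾ: profile 1-2-2-3-4 — violates.
(c) z s ʒ q: profile 2-2-2-1 — obeys.
(d) r v s: profile 4-2-2 — obeys.
(e) n θ z ɣ x: profile 3-2-2-2-2 — obeys.
(f) ʃ v b t q: profile 2-2-1-1-1 — obeys.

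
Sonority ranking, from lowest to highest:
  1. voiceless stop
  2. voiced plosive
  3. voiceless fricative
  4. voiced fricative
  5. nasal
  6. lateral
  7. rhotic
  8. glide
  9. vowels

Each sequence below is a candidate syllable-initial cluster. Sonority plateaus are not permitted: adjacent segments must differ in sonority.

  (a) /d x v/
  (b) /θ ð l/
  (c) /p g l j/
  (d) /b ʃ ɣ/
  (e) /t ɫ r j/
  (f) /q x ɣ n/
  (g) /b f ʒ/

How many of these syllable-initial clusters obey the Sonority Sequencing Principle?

7

(a) 2-3-4 → obeys
(b) 3-4-6 → obeys
(c) 1-2-6-8 → obeys
(d) 2-3-4 → obeys
(e) 1-6-7-8 → obeys
(f) 1-3-4-5 → obeys
(g) 2-3-4 → obeys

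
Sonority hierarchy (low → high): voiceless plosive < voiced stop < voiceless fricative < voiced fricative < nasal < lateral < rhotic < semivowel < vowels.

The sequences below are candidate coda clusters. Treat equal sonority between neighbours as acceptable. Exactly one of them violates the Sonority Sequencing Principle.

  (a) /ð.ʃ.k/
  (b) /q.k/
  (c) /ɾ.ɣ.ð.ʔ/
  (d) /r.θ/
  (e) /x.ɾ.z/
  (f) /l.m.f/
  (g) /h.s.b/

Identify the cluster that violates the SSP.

(a) 4-3-1 → obeys
(b) 1-1 → obeys
(c) 7-4-4-1 → obeys
(d) 7-3 → obeys
(e) 3-7-4 → violates
(f) 6-5-3 → obeys
(g) 3-3-2 → obeys

e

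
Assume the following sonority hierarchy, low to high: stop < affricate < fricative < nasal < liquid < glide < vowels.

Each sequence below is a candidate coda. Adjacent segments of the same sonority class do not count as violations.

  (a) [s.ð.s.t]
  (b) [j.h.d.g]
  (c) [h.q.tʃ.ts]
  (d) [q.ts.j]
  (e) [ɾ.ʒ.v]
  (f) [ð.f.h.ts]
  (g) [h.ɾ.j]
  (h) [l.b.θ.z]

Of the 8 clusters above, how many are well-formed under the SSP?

(a) sonority 3-3-3-1: well-formed.
(b) sonority 6-3-1-1: well-formed.
(c) sonority 3-1-2-2: ill-formed.
(d) sonority 1-2-6: ill-formed.
(e) sonority 5-3-3: well-formed.
(f) sonority 3-3-3-2: well-formed.
(g) sonority 3-5-6: ill-formed.
(h) sonority 5-1-3-3: ill-formed.

4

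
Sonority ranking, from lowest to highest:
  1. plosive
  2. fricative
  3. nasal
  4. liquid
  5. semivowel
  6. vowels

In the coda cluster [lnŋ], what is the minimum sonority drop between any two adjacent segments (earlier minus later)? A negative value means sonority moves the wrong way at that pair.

0

/l/ is a liquid (sonority 4).
/n/ is a nasal (sonority 3).
/ŋ/ is a nasal (sonority 3).
/l/→/n/: change +1.
/n/→/ŋ/: change +0.
Minimum = 0.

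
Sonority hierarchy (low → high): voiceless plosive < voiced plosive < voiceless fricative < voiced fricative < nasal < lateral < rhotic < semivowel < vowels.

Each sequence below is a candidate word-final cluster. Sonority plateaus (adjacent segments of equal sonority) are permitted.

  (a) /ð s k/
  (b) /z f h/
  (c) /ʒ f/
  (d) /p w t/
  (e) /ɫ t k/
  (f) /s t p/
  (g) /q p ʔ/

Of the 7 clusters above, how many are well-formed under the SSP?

(a) 4-3-1 → obeys
(b) 4-3-3 → obeys
(c) 4-3 → obeys
(d) 1-8-1 → violates
(e) 6-1-1 → obeys
(f) 3-1-1 → obeys
(g) 1-1-1 → obeys

6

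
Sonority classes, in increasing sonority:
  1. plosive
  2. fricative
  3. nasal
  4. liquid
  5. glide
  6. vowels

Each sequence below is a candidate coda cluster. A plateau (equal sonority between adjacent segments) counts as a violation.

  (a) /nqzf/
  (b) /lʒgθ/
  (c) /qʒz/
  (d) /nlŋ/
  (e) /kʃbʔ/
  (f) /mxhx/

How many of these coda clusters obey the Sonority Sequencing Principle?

(a) sonority 3-1-2-2: ill-formed.
(b) sonority 4-2-1-2: ill-formed.
(c) sonority 1-2-2: ill-formed.
(d) sonority 3-4-3: ill-formed.
(e) sonority 1-2-1-1: ill-formed.
(f) sonority 3-2-2-2: ill-formed.

0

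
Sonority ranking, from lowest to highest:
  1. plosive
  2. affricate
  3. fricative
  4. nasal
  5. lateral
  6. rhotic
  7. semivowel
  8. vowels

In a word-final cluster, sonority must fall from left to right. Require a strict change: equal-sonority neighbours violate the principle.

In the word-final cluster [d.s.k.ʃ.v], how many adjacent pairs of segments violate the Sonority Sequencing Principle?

/d/: plosive = 1.
/s/: fricative = 3.
/k/: plosive = 1.
/ʃ/: fricative = 3.
/v/: fricative = 3.
/d/→/s/: 1→3 (does not fall) — violation.
/s/→/k/: 3→1 (falls) — ok.
/k/→/ʃ/: 1→3 (does not fall) — violation.
/ʃ/→/v/: 3→3 (plateau) — violation.

3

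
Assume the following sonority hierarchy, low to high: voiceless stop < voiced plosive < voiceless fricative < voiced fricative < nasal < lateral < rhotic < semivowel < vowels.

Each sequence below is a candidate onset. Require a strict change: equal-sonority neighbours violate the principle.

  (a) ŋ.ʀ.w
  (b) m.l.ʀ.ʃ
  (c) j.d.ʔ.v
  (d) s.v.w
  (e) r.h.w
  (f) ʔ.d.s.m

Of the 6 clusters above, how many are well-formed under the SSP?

3

(a) 5-7-8 → obeys
(b) 5-6-7-3 → violates
(c) 8-2-1-4 → violates
(d) 3-4-8 → obeys
(e) 7-3-8 → violates
(f) 1-2-3-5 → obeys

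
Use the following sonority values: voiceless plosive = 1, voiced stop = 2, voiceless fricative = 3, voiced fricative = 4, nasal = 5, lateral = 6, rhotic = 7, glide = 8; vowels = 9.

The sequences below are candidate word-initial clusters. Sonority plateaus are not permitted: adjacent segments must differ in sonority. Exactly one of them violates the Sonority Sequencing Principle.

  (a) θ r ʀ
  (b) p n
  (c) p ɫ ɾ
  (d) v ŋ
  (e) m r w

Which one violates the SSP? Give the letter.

a

(a) sonority 3-7-7: ill-formed.
(b) sonority 1-5: well-formed.
(c) sonority 1-6-7: well-formed.
(d) sonority 4-5: well-formed.
(e) sonority 5-7-8: well-formed.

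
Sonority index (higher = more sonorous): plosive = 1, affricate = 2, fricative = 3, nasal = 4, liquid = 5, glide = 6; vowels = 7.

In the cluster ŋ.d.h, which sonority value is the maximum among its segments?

4

/ŋ/ is a nasal (sonority 4).
/d/ is a plosive (sonority 1).
/h/ is a fricative (sonority 3).
The maximum is 4.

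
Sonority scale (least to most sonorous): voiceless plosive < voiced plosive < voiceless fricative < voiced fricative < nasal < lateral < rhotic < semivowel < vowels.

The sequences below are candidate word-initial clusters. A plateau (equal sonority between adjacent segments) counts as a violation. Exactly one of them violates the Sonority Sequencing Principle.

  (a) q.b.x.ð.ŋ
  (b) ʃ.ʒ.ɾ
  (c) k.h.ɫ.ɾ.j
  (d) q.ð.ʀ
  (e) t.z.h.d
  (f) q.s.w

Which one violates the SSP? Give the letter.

(a) sonority 1-2-3-4-5: well-formed.
(b) sonority 3-4-7: well-formed.
(c) sonority 1-3-6-7-8: well-formed.
(d) sonority 1-4-7: well-formed.
(e) sonority 1-4-3-2: ill-formed.
(f) sonority 1-3-8: well-formed.

e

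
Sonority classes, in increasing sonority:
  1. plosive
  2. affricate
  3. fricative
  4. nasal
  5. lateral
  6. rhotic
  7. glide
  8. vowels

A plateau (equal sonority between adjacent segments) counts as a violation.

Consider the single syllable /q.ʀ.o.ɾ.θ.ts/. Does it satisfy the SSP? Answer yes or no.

Onset: /q/ is a plosive (sonority 1), /ʀ/ is a rhotic (sonority 6); then the nucleus /o/ (sonority 8).
Onset profile 1-6-8 — rises to the nucleus.
Coda: /ɾ/ is a rhotic (sonority 6), /θ/ is a fricative (sonority 3), /ts/ is an affricate (sonority 2).
Coda profile 8-6-3-2 — falls from the nucleus.

yes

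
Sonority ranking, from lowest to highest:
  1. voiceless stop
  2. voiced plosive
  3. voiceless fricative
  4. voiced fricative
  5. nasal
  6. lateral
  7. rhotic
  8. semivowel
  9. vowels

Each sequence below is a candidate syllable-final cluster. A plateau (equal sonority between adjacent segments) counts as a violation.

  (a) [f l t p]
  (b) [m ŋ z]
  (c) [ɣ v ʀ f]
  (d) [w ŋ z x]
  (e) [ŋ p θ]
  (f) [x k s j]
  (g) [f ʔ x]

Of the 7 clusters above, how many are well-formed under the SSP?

(a) sonority 3-6-1-1: ill-formed.
(b) sonority 5-5-4: ill-formed.
(c) sonority 4-4-7-3: ill-formed.
(d) sonority 8-5-4-3: well-formed.
(e) sonority 5-1-3: ill-formed.
(f) sonority 3-1-3-8: ill-formed.
(g) sonority 3-1-3: ill-formed.

1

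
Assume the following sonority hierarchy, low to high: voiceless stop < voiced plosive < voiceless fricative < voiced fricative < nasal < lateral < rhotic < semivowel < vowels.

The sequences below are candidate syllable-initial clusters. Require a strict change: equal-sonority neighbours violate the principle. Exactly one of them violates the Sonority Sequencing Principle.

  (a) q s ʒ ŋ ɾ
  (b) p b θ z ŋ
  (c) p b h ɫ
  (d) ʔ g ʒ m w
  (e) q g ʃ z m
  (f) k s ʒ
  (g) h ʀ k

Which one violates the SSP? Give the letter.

(a) sonority 1-3-4-5-7: well-formed.
(b) sonority 1-2-3-4-5: well-formed.
(c) sonority 1-2-3-6: well-formed.
(d) sonority 1-2-4-5-8: well-formed.
(e) sonority 1-2-3-4-5: well-formed.
(f) sonority 1-3-4: well-formed.
(g) sonority 3-7-1: ill-formed.

g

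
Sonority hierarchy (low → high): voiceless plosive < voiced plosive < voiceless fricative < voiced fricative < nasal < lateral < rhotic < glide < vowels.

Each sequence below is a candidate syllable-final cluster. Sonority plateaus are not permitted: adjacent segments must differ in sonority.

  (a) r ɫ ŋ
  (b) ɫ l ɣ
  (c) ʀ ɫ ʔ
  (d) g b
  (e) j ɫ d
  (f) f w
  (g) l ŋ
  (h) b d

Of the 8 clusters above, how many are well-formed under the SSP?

4

(a) 7-6-5 → obeys
(b) 6-6-4 → violates
(c) 7-6-1 → obeys
(d) 2-2 → violates
(e) 8-6-2 → obeys
(f) 3-8 → violates
(g) 6-5 → obeys
(h) 2-2 → violates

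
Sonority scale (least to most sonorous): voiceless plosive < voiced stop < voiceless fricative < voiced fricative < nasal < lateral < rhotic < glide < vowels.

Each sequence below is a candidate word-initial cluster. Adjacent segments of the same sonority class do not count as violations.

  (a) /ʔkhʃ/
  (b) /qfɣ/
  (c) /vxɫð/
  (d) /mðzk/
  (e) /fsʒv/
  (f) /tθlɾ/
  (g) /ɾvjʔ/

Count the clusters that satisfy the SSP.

4

(a) /ʔkhʃ/: profile 1-1-3-3 — obeys.
(b) /qfɣ/: profile 1-3-4 — obeys.
(c) /vxɫð/: profile 4-3-6-4 — violates.
(d) /mðzk/: profile 5-4-4-1 — violates.
(e) /fsʒv/: profile 3-3-4-4 — obeys.
(f) /tθlɾ/: profile 1-3-6-7 — obeys.
(g) /ɾvjʔ/: profile 7-4-8-1 — violates.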